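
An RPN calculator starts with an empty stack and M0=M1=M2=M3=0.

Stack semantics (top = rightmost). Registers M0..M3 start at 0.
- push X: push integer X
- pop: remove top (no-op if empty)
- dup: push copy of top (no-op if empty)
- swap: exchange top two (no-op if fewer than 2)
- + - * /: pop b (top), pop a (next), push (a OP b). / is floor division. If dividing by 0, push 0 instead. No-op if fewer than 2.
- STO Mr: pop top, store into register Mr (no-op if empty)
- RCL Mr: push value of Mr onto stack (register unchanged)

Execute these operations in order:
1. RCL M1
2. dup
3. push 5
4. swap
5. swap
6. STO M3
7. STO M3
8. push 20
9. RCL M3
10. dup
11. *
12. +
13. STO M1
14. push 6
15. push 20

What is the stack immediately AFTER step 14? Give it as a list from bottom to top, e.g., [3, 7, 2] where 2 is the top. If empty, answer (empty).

After op 1 (RCL M1): stack=[0] mem=[0,0,0,0]
After op 2 (dup): stack=[0,0] mem=[0,0,0,0]
After op 3 (push 5): stack=[0,0,5] mem=[0,0,0,0]
After op 4 (swap): stack=[0,5,0] mem=[0,0,0,0]
After op 5 (swap): stack=[0,0,5] mem=[0,0,0,0]
After op 6 (STO M3): stack=[0,0] mem=[0,0,0,5]
After op 7 (STO M3): stack=[0] mem=[0,0,0,0]
After op 8 (push 20): stack=[0,20] mem=[0,0,0,0]
After op 9 (RCL M3): stack=[0,20,0] mem=[0,0,0,0]
After op 10 (dup): stack=[0,20,0,0] mem=[0,0,0,0]
After op 11 (*): stack=[0,20,0] mem=[0,0,0,0]
After op 12 (+): stack=[0,20] mem=[0,0,0,0]
After op 13 (STO M1): stack=[0] mem=[0,20,0,0]
After op 14 (push 6): stack=[0,6] mem=[0,20,0,0]

[0, 6]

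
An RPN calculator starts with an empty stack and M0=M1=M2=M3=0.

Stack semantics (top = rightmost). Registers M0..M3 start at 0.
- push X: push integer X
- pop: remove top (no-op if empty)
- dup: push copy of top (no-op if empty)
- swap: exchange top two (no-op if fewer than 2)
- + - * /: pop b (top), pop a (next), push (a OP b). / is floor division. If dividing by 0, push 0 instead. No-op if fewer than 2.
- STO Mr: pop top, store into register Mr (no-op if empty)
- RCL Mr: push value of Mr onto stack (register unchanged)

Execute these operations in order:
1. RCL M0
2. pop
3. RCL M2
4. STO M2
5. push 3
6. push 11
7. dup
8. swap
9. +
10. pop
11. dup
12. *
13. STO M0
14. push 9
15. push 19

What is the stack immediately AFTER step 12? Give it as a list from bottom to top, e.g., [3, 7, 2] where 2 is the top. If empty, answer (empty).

After op 1 (RCL M0): stack=[0] mem=[0,0,0,0]
After op 2 (pop): stack=[empty] mem=[0,0,0,0]
After op 3 (RCL M2): stack=[0] mem=[0,0,0,0]
After op 4 (STO M2): stack=[empty] mem=[0,0,0,0]
After op 5 (push 3): stack=[3] mem=[0,0,0,0]
After op 6 (push 11): stack=[3,11] mem=[0,0,0,0]
After op 7 (dup): stack=[3,11,11] mem=[0,0,0,0]
After op 8 (swap): stack=[3,11,11] mem=[0,0,0,0]
After op 9 (+): stack=[3,22] mem=[0,0,0,0]
After op 10 (pop): stack=[3] mem=[0,0,0,0]
After op 11 (dup): stack=[3,3] mem=[0,0,0,0]
After op 12 (*): stack=[9] mem=[0,0,0,0]

[9]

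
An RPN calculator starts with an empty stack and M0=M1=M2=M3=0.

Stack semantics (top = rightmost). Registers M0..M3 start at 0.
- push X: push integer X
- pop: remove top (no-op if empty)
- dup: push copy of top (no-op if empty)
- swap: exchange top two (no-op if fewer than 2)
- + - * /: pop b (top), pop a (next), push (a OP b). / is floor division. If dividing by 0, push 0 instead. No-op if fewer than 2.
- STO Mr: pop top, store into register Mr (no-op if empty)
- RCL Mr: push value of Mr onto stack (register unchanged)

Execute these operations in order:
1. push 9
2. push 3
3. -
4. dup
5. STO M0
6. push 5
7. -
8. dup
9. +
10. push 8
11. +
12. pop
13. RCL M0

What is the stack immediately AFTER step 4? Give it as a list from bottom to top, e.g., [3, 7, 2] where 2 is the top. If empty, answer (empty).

After op 1 (push 9): stack=[9] mem=[0,0,0,0]
After op 2 (push 3): stack=[9,3] mem=[0,0,0,0]
After op 3 (-): stack=[6] mem=[0,0,0,0]
After op 4 (dup): stack=[6,6] mem=[0,0,0,0]

[6, 6]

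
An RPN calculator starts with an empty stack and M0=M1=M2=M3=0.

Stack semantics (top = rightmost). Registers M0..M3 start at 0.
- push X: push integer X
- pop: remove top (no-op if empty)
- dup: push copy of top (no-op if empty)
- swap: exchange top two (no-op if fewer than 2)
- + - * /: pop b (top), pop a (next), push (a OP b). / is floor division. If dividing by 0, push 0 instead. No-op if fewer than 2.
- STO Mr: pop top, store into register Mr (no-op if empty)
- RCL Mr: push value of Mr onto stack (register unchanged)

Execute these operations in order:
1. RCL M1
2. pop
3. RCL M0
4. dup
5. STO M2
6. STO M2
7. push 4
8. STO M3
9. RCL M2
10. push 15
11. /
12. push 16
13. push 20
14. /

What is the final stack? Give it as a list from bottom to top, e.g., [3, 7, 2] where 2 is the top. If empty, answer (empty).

After op 1 (RCL M1): stack=[0] mem=[0,0,0,0]
After op 2 (pop): stack=[empty] mem=[0,0,0,0]
After op 3 (RCL M0): stack=[0] mem=[0,0,0,0]
After op 4 (dup): stack=[0,0] mem=[0,0,0,0]
After op 5 (STO M2): stack=[0] mem=[0,0,0,0]
After op 6 (STO M2): stack=[empty] mem=[0,0,0,0]
After op 7 (push 4): stack=[4] mem=[0,0,0,0]
After op 8 (STO M3): stack=[empty] mem=[0,0,0,4]
After op 9 (RCL M2): stack=[0] mem=[0,0,0,4]
After op 10 (push 15): stack=[0,15] mem=[0,0,0,4]
After op 11 (/): stack=[0] mem=[0,0,0,4]
After op 12 (push 16): stack=[0,16] mem=[0,0,0,4]
After op 13 (push 20): stack=[0,16,20] mem=[0,0,0,4]
After op 14 (/): stack=[0,0] mem=[0,0,0,4]

Answer: [0, 0]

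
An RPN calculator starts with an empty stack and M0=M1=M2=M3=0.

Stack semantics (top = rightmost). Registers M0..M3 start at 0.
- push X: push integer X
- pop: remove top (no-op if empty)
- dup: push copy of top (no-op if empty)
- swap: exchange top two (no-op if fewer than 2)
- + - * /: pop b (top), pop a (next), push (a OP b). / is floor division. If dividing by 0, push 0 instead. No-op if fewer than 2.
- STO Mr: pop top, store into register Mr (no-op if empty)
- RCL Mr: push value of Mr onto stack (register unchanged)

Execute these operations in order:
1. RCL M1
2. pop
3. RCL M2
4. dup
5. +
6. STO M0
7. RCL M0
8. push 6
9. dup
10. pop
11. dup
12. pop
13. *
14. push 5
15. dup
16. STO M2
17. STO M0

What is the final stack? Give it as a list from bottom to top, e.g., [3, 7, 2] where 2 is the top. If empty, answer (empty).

After op 1 (RCL M1): stack=[0] mem=[0,0,0,0]
After op 2 (pop): stack=[empty] mem=[0,0,0,0]
After op 3 (RCL M2): stack=[0] mem=[0,0,0,0]
After op 4 (dup): stack=[0,0] mem=[0,0,0,0]
After op 5 (+): stack=[0] mem=[0,0,0,0]
After op 6 (STO M0): stack=[empty] mem=[0,0,0,0]
After op 7 (RCL M0): stack=[0] mem=[0,0,0,0]
After op 8 (push 6): stack=[0,6] mem=[0,0,0,0]
After op 9 (dup): stack=[0,6,6] mem=[0,0,0,0]
After op 10 (pop): stack=[0,6] mem=[0,0,0,0]
After op 11 (dup): stack=[0,6,6] mem=[0,0,0,0]
After op 12 (pop): stack=[0,6] mem=[0,0,0,0]
After op 13 (*): stack=[0] mem=[0,0,0,0]
After op 14 (push 5): stack=[0,5] mem=[0,0,0,0]
After op 15 (dup): stack=[0,5,5] mem=[0,0,0,0]
After op 16 (STO M2): stack=[0,5] mem=[0,0,5,0]
After op 17 (STO M0): stack=[0] mem=[5,0,5,0]

Answer: [0]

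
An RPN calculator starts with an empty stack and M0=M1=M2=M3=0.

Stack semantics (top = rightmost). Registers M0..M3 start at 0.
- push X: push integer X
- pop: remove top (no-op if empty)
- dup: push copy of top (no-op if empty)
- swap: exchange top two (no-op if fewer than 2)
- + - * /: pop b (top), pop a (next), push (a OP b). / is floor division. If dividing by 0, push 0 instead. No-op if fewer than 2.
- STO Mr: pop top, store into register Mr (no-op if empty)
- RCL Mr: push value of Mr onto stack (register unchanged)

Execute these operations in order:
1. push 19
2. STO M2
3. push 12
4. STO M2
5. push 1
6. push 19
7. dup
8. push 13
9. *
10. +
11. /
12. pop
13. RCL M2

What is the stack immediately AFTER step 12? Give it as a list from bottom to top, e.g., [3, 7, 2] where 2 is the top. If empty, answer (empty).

After op 1 (push 19): stack=[19] mem=[0,0,0,0]
After op 2 (STO M2): stack=[empty] mem=[0,0,19,0]
After op 3 (push 12): stack=[12] mem=[0,0,19,0]
After op 4 (STO M2): stack=[empty] mem=[0,0,12,0]
After op 5 (push 1): stack=[1] mem=[0,0,12,0]
After op 6 (push 19): stack=[1,19] mem=[0,0,12,0]
After op 7 (dup): stack=[1,19,19] mem=[0,0,12,0]
After op 8 (push 13): stack=[1,19,19,13] mem=[0,0,12,0]
After op 9 (*): stack=[1,19,247] mem=[0,0,12,0]
After op 10 (+): stack=[1,266] mem=[0,0,12,0]
After op 11 (/): stack=[0] mem=[0,0,12,0]
After op 12 (pop): stack=[empty] mem=[0,0,12,0]

(empty)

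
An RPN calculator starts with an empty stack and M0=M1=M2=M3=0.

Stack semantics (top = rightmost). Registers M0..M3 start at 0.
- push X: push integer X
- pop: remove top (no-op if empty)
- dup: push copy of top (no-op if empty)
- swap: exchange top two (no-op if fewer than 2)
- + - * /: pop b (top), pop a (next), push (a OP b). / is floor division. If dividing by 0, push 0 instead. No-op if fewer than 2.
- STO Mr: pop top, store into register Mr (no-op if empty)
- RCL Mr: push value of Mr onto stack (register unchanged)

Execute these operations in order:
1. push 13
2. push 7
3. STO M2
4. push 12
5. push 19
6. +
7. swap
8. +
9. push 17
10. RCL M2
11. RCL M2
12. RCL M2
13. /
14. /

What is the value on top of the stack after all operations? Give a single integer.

Answer: 7

Derivation:
After op 1 (push 13): stack=[13] mem=[0,0,0,0]
After op 2 (push 7): stack=[13,7] mem=[0,0,0,0]
After op 3 (STO M2): stack=[13] mem=[0,0,7,0]
After op 4 (push 12): stack=[13,12] mem=[0,0,7,0]
After op 5 (push 19): stack=[13,12,19] mem=[0,0,7,0]
After op 6 (+): stack=[13,31] mem=[0,0,7,0]
After op 7 (swap): stack=[31,13] mem=[0,0,7,0]
After op 8 (+): stack=[44] mem=[0,0,7,0]
After op 9 (push 17): stack=[44,17] mem=[0,0,7,0]
After op 10 (RCL M2): stack=[44,17,7] mem=[0,0,7,0]
After op 11 (RCL M2): stack=[44,17,7,7] mem=[0,0,7,0]
After op 12 (RCL M2): stack=[44,17,7,7,7] mem=[0,0,7,0]
After op 13 (/): stack=[44,17,7,1] mem=[0,0,7,0]
After op 14 (/): stack=[44,17,7] mem=[0,0,7,0]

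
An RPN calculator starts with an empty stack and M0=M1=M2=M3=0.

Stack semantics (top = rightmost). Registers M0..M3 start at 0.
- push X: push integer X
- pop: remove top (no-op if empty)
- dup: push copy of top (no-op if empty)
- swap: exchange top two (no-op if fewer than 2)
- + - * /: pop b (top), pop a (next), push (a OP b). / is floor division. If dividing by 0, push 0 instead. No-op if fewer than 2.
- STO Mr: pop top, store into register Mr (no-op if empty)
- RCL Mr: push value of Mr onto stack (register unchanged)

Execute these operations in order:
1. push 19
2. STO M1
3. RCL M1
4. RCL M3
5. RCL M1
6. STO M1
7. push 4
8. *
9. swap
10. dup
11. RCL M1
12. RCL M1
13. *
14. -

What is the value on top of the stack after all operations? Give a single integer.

Answer: -342

Derivation:
After op 1 (push 19): stack=[19] mem=[0,0,0,0]
After op 2 (STO M1): stack=[empty] mem=[0,19,0,0]
After op 3 (RCL M1): stack=[19] mem=[0,19,0,0]
After op 4 (RCL M3): stack=[19,0] mem=[0,19,0,0]
After op 5 (RCL M1): stack=[19,0,19] mem=[0,19,0,0]
After op 6 (STO M1): stack=[19,0] mem=[0,19,0,0]
After op 7 (push 4): stack=[19,0,4] mem=[0,19,0,0]
After op 8 (*): stack=[19,0] mem=[0,19,0,0]
After op 9 (swap): stack=[0,19] mem=[0,19,0,0]
After op 10 (dup): stack=[0,19,19] mem=[0,19,0,0]
After op 11 (RCL M1): stack=[0,19,19,19] mem=[0,19,0,0]
After op 12 (RCL M1): stack=[0,19,19,19,19] mem=[0,19,0,0]
After op 13 (*): stack=[0,19,19,361] mem=[0,19,0,0]
After op 14 (-): stack=[0,19,-342] mem=[0,19,0,0]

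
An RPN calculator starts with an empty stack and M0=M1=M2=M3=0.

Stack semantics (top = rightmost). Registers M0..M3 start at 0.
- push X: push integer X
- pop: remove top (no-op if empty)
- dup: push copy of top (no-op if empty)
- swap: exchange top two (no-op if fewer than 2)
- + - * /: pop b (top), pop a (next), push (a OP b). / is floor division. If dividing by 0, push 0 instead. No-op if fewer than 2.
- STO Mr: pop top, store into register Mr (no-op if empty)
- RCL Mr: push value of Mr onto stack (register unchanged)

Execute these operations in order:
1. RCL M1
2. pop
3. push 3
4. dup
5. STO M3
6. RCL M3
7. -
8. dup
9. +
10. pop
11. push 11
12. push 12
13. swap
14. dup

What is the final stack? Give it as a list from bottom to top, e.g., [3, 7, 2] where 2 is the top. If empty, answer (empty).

Answer: [12, 11, 11]

Derivation:
After op 1 (RCL M1): stack=[0] mem=[0,0,0,0]
After op 2 (pop): stack=[empty] mem=[0,0,0,0]
After op 3 (push 3): stack=[3] mem=[0,0,0,0]
After op 4 (dup): stack=[3,3] mem=[0,0,0,0]
After op 5 (STO M3): stack=[3] mem=[0,0,0,3]
After op 6 (RCL M3): stack=[3,3] mem=[0,0,0,3]
After op 7 (-): stack=[0] mem=[0,0,0,3]
After op 8 (dup): stack=[0,0] mem=[0,0,0,3]
After op 9 (+): stack=[0] mem=[0,0,0,3]
After op 10 (pop): stack=[empty] mem=[0,0,0,3]
After op 11 (push 11): stack=[11] mem=[0,0,0,3]
After op 12 (push 12): stack=[11,12] mem=[0,0,0,3]
After op 13 (swap): stack=[12,11] mem=[0,0,0,3]
After op 14 (dup): stack=[12,11,11] mem=[0,0,0,3]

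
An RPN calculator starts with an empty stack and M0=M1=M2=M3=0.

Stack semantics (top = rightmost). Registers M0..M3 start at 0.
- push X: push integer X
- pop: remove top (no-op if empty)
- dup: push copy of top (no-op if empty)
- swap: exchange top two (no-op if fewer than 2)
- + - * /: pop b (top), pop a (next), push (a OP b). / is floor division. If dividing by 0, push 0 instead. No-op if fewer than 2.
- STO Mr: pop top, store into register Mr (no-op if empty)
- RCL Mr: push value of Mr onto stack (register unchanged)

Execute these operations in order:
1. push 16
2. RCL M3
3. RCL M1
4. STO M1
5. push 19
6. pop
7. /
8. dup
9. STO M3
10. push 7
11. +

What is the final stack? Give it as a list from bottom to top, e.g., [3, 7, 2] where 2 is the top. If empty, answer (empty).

After op 1 (push 16): stack=[16] mem=[0,0,0,0]
After op 2 (RCL M3): stack=[16,0] mem=[0,0,0,0]
After op 3 (RCL M1): stack=[16,0,0] mem=[0,0,0,0]
After op 4 (STO M1): stack=[16,0] mem=[0,0,0,0]
After op 5 (push 19): stack=[16,0,19] mem=[0,0,0,0]
After op 6 (pop): stack=[16,0] mem=[0,0,0,0]
After op 7 (/): stack=[0] mem=[0,0,0,0]
After op 8 (dup): stack=[0,0] mem=[0,0,0,0]
After op 9 (STO M3): stack=[0] mem=[0,0,0,0]
After op 10 (push 7): stack=[0,7] mem=[0,0,0,0]
After op 11 (+): stack=[7] mem=[0,0,0,0]

Answer: [7]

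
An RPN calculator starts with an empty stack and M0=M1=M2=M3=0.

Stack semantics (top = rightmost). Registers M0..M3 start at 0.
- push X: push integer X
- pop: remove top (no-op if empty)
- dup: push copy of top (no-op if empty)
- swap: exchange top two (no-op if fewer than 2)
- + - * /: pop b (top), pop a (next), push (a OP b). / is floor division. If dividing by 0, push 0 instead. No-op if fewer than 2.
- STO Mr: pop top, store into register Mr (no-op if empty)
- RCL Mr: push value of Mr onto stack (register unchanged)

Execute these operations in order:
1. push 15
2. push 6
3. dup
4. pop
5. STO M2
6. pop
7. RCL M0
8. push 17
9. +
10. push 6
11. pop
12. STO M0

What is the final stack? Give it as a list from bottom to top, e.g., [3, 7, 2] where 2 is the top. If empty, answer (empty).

After op 1 (push 15): stack=[15] mem=[0,0,0,0]
After op 2 (push 6): stack=[15,6] mem=[0,0,0,0]
After op 3 (dup): stack=[15,6,6] mem=[0,0,0,0]
After op 4 (pop): stack=[15,6] mem=[0,0,0,0]
After op 5 (STO M2): stack=[15] mem=[0,0,6,0]
After op 6 (pop): stack=[empty] mem=[0,0,6,0]
After op 7 (RCL M0): stack=[0] mem=[0,0,6,0]
After op 8 (push 17): stack=[0,17] mem=[0,0,6,0]
After op 9 (+): stack=[17] mem=[0,0,6,0]
After op 10 (push 6): stack=[17,6] mem=[0,0,6,0]
After op 11 (pop): stack=[17] mem=[0,0,6,0]
After op 12 (STO M0): stack=[empty] mem=[17,0,6,0]

Answer: (empty)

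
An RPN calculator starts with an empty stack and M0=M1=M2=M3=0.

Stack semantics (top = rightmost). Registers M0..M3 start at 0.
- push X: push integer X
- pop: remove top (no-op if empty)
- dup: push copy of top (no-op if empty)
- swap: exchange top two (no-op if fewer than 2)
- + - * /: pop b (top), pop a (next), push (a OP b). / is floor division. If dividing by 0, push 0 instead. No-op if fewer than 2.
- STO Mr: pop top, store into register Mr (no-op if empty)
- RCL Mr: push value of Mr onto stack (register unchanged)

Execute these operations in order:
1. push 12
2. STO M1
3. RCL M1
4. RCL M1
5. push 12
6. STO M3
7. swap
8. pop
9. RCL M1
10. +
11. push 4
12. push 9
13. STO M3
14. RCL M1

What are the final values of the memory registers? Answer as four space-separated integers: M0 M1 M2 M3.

After op 1 (push 12): stack=[12] mem=[0,0,0,0]
After op 2 (STO M1): stack=[empty] mem=[0,12,0,0]
After op 3 (RCL M1): stack=[12] mem=[0,12,0,0]
After op 4 (RCL M1): stack=[12,12] mem=[0,12,0,0]
After op 5 (push 12): stack=[12,12,12] mem=[0,12,0,0]
After op 6 (STO M3): stack=[12,12] mem=[0,12,0,12]
After op 7 (swap): stack=[12,12] mem=[0,12,0,12]
After op 8 (pop): stack=[12] mem=[0,12,0,12]
After op 9 (RCL M1): stack=[12,12] mem=[0,12,0,12]
After op 10 (+): stack=[24] mem=[0,12,0,12]
After op 11 (push 4): stack=[24,4] mem=[0,12,0,12]
After op 12 (push 9): stack=[24,4,9] mem=[0,12,0,12]
After op 13 (STO M3): stack=[24,4] mem=[0,12,0,9]
After op 14 (RCL M1): stack=[24,4,12] mem=[0,12,0,9]

Answer: 0 12 0 9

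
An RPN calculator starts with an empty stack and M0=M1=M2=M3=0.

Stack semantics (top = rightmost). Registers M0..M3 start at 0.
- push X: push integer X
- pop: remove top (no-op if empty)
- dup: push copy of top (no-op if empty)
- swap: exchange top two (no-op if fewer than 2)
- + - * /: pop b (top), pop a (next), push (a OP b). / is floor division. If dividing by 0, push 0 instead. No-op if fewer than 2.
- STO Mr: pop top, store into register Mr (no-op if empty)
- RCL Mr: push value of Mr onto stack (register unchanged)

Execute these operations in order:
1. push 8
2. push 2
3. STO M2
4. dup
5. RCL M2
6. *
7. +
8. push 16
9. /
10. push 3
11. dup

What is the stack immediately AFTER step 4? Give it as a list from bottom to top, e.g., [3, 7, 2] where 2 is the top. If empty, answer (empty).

After op 1 (push 8): stack=[8] mem=[0,0,0,0]
After op 2 (push 2): stack=[8,2] mem=[0,0,0,0]
After op 3 (STO M2): stack=[8] mem=[0,0,2,0]
After op 4 (dup): stack=[8,8] mem=[0,0,2,0]

[8, 8]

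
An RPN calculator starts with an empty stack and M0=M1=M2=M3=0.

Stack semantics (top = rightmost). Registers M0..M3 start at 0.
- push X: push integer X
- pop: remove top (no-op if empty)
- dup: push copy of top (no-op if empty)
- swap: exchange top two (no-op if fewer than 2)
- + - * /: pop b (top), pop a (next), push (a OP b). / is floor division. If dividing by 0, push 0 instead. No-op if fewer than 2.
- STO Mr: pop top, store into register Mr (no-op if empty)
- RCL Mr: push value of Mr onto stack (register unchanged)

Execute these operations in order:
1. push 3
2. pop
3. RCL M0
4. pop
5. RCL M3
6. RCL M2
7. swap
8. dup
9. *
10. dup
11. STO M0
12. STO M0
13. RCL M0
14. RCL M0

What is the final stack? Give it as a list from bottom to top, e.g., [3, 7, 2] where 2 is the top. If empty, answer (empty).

Answer: [0, 0, 0]

Derivation:
After op 1 (push 3): stack=[3] mem=[0,0,0,0]
After op 2 (pop): stack=[empty] mem=[0,0,0,0]
After op 3 (RCL M0): stack=[0] mem=[0,0,0,0]
After op 4 (pop): stack=[empty] mem=[0,0,0,0]
After op 5 (RCL M3): stack=[0] mem=[0,0,0,0]
After op 6 (RCL M2): stack=[0,0] mem=[0,0,0,0]
After op 7 (swap): stack=[0,0] mem=[0,0,0,0]
After op 8 (dup): stack=[0,0,0] mem=[0,0,0,0]
After op 9 (*): stack=[0,0] mem=[0,0,0,0]
After op 10 (dup): stack=[0,0,0] mem=[0,0,0,0]
After op 11 (STO M0): stack=[0,0] mem=[0,0,0,0]
After op 12 (STO M0): stack=[0] mem=[0,0,0,0]
After op 13 (RCL M0): stack=[0,0] mem=[0,0,0,0]
After op 14 (RCL M0): stack=[0,0,0] mem=[0,0,0,0]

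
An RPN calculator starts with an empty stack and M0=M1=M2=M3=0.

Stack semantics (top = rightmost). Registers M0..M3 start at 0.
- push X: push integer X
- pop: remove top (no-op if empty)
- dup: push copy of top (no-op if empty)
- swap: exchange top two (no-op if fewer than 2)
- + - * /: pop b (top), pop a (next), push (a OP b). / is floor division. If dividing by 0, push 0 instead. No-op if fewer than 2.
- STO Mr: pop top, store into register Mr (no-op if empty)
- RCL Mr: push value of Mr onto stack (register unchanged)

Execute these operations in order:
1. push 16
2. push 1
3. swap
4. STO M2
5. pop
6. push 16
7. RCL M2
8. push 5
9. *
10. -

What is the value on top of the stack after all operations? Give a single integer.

After op 1 (push 16): stack=[16] mem=[0,0,0,0]
After op 2 (push 1): stack=[16,1] mem=[0,0,0,0]
After op 3 (swap): stack=[1,16] mem=[0,0,0,0]
After op 4 (STO M2): stack=[1] mem=[0,0,16,0]
After op 5 (pop): stack=[empty] mem=[0,0,16,0]
After op 6 (push 16): stack=[16] mem=[0,0,16,0]
After op 7 (RCL M2): stack=[16,16] mem=[0,0,16,0]
After op 8 (push 5): stack=[16,16,5] mem=[0,0,16,0]
After op 9 (*): stack=[16,80] mem=[0,0,16,0]
After op 10 (-): stack=[-64] mem=[0,0,16,0]

Answer: -64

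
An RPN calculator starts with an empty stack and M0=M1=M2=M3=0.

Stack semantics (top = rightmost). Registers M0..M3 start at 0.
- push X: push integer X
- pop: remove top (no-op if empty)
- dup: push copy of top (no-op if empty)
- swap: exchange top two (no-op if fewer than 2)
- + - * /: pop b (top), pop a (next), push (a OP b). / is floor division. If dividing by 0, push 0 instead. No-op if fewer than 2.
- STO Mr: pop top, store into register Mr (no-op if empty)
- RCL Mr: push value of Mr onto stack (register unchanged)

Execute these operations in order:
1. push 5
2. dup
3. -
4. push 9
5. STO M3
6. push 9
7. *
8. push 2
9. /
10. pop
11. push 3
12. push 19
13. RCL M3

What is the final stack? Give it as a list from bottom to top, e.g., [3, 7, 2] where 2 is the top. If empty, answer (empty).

Answer: [3, 19, 9]

Derivation:
After op 1 (push 5): stack=[5] mem=[0,0,0,0]
After op 2 (dup): stack=[5,5] mem=[0,0,0,0]
After op 3 (-): stack=[0] mem=[0,0,0,0]
After op 4 (push 9): stack=[0,9] mem=[0,0,0,0]
After op 5 (STO M3): stack=[0] mem=[0,0,0,9]
After op 6 (push 9): stack=[0,9] mem=[0,0,0,9]
After op 7 (*): stack=[0] mem=[0,0,0,9]
After op 8 (push 2): stack=[0,2] mem=[0,0,0,9]
After op 9 (/): stack=[0] mem=[0,0,0,9]
After op 10 (pop): stack=[empty] mem=[0,0,0,9]
After op 11 (push 3): stack=[3] mem=[0,0,0,9]
After op 12 (push 19): stack=[3,19] mem=[0,0,0,9]
After op 13 (RCL M3): stack=[3,19,9] mem=[0,0,0,9]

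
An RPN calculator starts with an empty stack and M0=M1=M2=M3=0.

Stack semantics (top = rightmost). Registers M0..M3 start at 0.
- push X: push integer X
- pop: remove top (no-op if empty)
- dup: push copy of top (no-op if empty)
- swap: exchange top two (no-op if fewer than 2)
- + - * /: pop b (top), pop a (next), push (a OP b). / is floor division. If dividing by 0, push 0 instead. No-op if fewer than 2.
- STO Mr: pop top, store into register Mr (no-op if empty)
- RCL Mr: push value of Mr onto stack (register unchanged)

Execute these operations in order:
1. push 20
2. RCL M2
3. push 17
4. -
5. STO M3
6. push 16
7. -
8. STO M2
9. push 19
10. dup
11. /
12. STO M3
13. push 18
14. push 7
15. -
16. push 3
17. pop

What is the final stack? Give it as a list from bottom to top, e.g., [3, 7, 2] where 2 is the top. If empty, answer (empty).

Answer: [11]

Derivation:
After op 1 (push 20): stack=[20] mem=[0,0,0,0]
After op 2 (RCL M2): stack=[20,0] mem=[0,0,0,0]
After op 3 (push 17): stack=[20,0,17] mem=[0,0,0,0]
After op 4 (-): stack=[20,-17] mem=[0,0,0,0]
After op 5 (STO M3): stack=[20] mem=[0,0,0,-17]
After op 6 (push 16): stack=[20,16] mem=[0,0,0,-17]
After op 7 (-): stack=[4] mem=[0,0,0,-17]
After op 8 (STO M2): stack=[empty] mem=[0,0,4,-17]
After op 9 (push 19): stack=[19] mem=[0,0,4,-17]
After op 10 (dup): stack=[19,19] mem=[0,0,4,-17]
After op 11 (/): stack=[1] mem=[0,0,4,-17]
After op 12 (STO M3): stack=[empty] mem=[0,0,4,1]
After op 13 (push 18): stack=[18] mem=[0,0,4,1]
After op 14 (push 7): stack=[18,7] mem=[0,0,4,1]
After op 15 (-): stack=[11] mem=[0,0,4,1]
After op 16 (push 3): stack=[11,3] mem=[0,0,4,1]
After op 17 (pop): stack=[11] mem=[0,0,4,1]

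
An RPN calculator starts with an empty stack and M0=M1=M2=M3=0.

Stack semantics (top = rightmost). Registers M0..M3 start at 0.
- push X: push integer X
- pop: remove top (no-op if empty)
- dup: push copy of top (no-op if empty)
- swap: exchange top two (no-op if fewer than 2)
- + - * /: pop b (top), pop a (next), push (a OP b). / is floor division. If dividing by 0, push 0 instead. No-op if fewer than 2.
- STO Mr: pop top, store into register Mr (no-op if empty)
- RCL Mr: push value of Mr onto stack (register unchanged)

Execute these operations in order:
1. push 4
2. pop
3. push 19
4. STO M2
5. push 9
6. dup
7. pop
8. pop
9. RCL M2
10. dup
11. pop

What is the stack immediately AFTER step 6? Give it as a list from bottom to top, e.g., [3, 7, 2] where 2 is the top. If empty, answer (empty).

After op 1 (push 4): stack=[4] mem=[0,0,0,0]
After op 2 (pop): stack=[empty] mem=[0,0,0,0]
After op 3 (push 19): stack=[19] mem=[0,0,0,0]
After op 4 (STO M2): stack=[empty] mem=[0,0,19,0]
After op 5 (push 9): stack=[9] mem=[0,0,19,0]
After op 6 (dup): stack=[9,9] mem=[0,0,19,0]

[9, 9]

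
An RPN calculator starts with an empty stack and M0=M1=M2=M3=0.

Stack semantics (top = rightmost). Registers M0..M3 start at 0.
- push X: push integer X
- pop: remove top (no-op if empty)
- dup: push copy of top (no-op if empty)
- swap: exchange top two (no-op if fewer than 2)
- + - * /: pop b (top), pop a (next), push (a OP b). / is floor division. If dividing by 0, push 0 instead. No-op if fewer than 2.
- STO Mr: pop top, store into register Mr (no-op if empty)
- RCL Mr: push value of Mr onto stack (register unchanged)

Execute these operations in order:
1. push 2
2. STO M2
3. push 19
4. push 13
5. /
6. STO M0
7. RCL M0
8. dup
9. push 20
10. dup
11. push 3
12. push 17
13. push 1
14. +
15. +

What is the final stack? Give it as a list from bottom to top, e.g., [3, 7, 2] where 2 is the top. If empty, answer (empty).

Answer: [1, 1, 20, 20, 21]

Derivation:
After op 1 (push 2): stack=[2] mem=[0,0,0,0]
After op 2 (STO M2): stack=[empty] mem=[0,0,2,0]
After op 3 (push 19): stack=[19] mem=[0,0,2,0]
After op 4 (push 13): stack=[19,13] mem=[0,0,2,0]
After op 5 (/): stack=[1] mem=[0,0,2,0]
After op 6 (STO M0): stack=[empty] mem=[1,0,2,0]
After op 7 (RCL M0): stack=[1] mem=[1,0,2,0]
After op 8 (dup): stack=[1,1] mem=[1,0,2,0]
After op 9 (push 20): stack=[1,1,20] mem=[1,0,2,0]
After op 10 (dup): stack=[1,1,20,20] mem=[1,0,2,0]
After op 11 (push 3): stack=[1,1,20,20,3] mem=[1,0,2,0]
After op 12 (push 17): stack=[1,1,20,20,3,17] mem=[1,0,2,0]
After op 13 (push 1): stack=[1,1,20,20,3,17,1] mem=[1,0,2,0]
After op 14 (+): stack=[1,1,20,20,3,18] mem=[1,0,2,0]
After op 15 (+): stack=[1,1,20,20,21] mem=[1,0,2,0]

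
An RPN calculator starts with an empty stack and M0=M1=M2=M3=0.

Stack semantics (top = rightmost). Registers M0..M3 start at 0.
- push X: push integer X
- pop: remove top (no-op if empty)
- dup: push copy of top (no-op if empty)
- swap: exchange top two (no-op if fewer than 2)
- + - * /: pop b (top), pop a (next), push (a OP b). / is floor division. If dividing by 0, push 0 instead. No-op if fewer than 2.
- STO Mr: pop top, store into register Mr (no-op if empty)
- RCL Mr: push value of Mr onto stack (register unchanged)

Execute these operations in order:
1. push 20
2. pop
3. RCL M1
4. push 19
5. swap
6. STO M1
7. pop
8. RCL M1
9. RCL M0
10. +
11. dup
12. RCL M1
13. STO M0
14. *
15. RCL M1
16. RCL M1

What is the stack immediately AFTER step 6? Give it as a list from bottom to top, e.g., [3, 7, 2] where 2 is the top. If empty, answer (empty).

After op 1 (push 20): stack=[20] mem=[0,0,0,0]
After op 2 (pop): stack=[empty] mem=[0,0,0,0]
After op 3 (RCL M1): stack=[0] mem=[0,0,0,0]
After op 4 (push 19): stack=[0,19] mem=[0,0,0,0]
After op 5 (swap): stack=[19,0] mem=[0,0,0,0]
After op 6 (STO M1): stack=[19] mem=[0,0,0,0]

[19]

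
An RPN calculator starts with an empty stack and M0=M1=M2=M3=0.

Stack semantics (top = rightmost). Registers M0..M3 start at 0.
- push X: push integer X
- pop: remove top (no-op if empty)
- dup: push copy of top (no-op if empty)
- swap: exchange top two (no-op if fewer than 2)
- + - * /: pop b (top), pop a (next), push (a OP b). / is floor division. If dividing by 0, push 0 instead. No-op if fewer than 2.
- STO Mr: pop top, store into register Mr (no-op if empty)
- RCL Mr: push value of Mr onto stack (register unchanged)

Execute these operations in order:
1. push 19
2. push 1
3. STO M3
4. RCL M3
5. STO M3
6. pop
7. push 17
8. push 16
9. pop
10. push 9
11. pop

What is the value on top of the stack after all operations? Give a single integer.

After op 1 (push 19): stack=[19] mem=[0,0,0,0]
After op 2 (push 1): stack=[19,1] mem=[0,0,0,0]
After op 3 (STO M3): stack=[19] mem=[0,0,0,1]
After op 4 (RCL M3): stack=[19,1] mem=[0,0,0,1]
After op 5 (STO M3): stack=[19] mem=[0,0,0,1]
After op 6 (pop): stack=[empty] mem=[0,0,0,1]
After op 7 (push 17): stack=[17] mem=[0,0,0,1]
After op 8 (push 16): stack=[17,16] mem=[0,0,0,1]
After op 9 (pop): stack=[17] mem=[0,0,0,1]
After op 10 (push 9): stack=[17,9] mem=[0,0,0,1]
After op 11 (pop): stack=[17] mem=[0,0,0,1]

Answer: 17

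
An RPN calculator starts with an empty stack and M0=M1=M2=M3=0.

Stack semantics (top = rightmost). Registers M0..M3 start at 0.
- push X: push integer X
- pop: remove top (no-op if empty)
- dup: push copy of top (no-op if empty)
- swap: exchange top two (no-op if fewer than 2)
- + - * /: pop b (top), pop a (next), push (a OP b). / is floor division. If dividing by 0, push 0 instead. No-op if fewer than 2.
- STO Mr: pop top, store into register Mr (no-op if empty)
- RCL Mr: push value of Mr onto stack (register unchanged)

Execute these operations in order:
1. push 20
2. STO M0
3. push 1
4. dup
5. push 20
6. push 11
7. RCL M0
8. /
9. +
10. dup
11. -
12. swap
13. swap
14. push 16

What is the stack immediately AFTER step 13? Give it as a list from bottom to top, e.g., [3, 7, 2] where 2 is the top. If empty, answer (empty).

After op 1 (push 20): stack=[20] mem=[0,0,0,0]
After op 2 (STO M0): stack=[empty] mem=[20,0,0,0]
After op 3 (push 1): stack=[1] mem=[20,0,0,0]
After op 4 (dup): stack=[1,1] mem=[20,0,0,0]
After op 5 (push 20): stack=[1,1,20] mem=[20,0,0,0]
After op 6 (push 11): stack=[1,1,20,11] mem=[20,0,0,0]
After op 7 (RCL M0): stack=[1,1,20,11,20] mem=[20,0,0,0]
After op 8 (/): stack=[1,1,20,0] mem=[20,0,0,0]
After op 9 (+): stack=[1,1,20] mem=[20,0,0,0]
After op 10 (dup): stack=[1,1,20,20] mem=[20,0,0,0]
After op 11 (-): stack=[1,1,0] mem=[20,0,0,0]
After op 12 (swap): stack=[1,0,1] mem=[20,0,0,0]
After op 13 (swap): stack=[1,1,0] mem=[20,0,0,0]

[1, 1, 0]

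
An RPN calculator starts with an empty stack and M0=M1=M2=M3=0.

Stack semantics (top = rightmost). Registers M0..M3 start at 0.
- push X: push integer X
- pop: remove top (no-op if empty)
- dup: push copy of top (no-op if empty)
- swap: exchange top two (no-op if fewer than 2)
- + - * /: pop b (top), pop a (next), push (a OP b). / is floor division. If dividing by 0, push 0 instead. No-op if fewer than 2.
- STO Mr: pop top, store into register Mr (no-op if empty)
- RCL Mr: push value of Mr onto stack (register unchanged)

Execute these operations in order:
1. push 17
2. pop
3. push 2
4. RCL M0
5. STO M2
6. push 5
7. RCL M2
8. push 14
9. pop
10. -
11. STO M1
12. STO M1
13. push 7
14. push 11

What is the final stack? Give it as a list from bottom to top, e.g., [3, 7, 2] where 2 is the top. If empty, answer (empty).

Answer: [7, 11]

Derivation:
After op 1 (push 17): stack=[17] mem=[0,0,0,0]
After op 2 (pop): stack=[empty] mem=[0,0,0,0]
After op 3 (push 2): stack=[2] mem=[0,0,0,0]
After op 4 (RCL M0): stack=[2,0] mem=[0,0,0,0]
After op 5 (STO M2): stack=[2] mem=[0,0,0,0]
After op 6 (push 5): stack=[2,5] mem=[0,0,0,0]
After op 7 (RCL M2): stack=[2,5,0] mem=[0,0,0,0]
After op 8 (push 14): stack=[2,5,0,14] mem=[0,0,0,0]
After op 9 (pop): stack=[2,5,0] mem=[0,0,0,0]
After op 10 (-): stack=[2,5] mem=[0,0,0,0]
After op 11 (STO M1): stack=[2] mem=[0,5,0,0]
After op 12 (STO M1): stack=[empty] mem=[0,2,0,0]
After op 13 (push 7): stack=[7] mem=[0,2,0,0]
After op 14 (push 11): stack=[7,11] mem=[0,2,0,0]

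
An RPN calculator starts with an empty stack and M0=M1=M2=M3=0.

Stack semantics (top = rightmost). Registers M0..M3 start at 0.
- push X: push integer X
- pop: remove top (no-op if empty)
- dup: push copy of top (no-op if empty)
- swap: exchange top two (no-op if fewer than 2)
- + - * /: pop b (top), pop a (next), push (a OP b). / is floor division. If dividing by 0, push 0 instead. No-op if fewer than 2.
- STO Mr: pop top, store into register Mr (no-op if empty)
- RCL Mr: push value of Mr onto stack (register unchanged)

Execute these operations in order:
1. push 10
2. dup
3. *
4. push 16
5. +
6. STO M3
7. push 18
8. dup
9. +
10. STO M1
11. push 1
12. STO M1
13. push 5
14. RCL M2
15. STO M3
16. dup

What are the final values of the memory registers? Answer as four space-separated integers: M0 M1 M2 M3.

After op 1 (push 10): stack=[10] mem=[0,0,0,0]
After op 2 (dup): stack=[10,10] mem=[0,0,0,0]
After op 3 (*): stack=[100] mem=[0,0,0,0]
After op 4 (push 16): stack=[100,16] mem=[0,0,0,0]
After op 5 (+): stack=[116] mem=[0,0,0,0]
After op 6 (STO M3): stack=[empty] mem=[0,0,0,116]
After op 7 (push 18): stack=[18] mem=[0,0,0,116]
After op 8 (dup): stack=[18,18] mem=[0,0,0,116]
After op 9 (+): stack=[36] mem=[0,0,0,116]
After op 10 (STO M1): stack=[empty] mem=[0,36,0,116]
After op 11 (push 1): stack=[1] mem=[0,36,0,116]
After op 12 (STO M1): stack=[empty] mem=[0,1,0,116]
After op 13 (push 5): stack=[5] mem=[0,1,0,116]
After op 14 (RCL M2): stack=[5,0] mem=[0,1,0,116]
After op 15 (STO M3): stack=[5] mem=[0,1,0,0]
After op 16 (dup): stack=[5,5] mem=[0,1,0,0]

Answer: 0 1 0 0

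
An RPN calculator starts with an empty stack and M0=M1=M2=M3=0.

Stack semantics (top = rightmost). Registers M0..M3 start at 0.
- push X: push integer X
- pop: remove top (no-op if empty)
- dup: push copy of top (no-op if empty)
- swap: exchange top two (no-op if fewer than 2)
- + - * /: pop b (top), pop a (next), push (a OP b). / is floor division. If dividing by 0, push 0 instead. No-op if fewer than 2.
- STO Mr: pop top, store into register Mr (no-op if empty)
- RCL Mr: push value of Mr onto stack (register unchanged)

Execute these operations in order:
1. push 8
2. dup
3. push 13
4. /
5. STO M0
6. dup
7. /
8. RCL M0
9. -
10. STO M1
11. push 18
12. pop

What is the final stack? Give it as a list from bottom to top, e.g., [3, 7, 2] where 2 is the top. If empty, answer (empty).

After op 1 (push 8): stack=[8] mem=[0,0,0,0]
After op 2 (dup): stack=[8,8] mem=[0,0,0,0]
After op 3 (push 13): stack=[8,8,13] mem=[0,0,0,0]
After op 4 (/): stack=[8,0] mem=[0,0,0,0]
After op 5 (STO M0): stack=[8] mem=[0,0,0,0]
After op 6 (dup): stack=[8,8] mem=[0,0,0,0]
After op 7 (/): stack=[1] mem=[0,0,0,0]
After op 8 (RCL M0): stack=[1,0] mem=[0,0,0,0]
After op 9 (-): stack=[1] mem=[0,0,0,0]
After op 10 (STO M1): stack=[empty] mem=[0,1,0,0]
After op 11 (push 18): stack=[18] mem=[0,1,0,0]
After op 12 (pop): stack=[empty] mem=[0,1,0,0]

Answer: (empty)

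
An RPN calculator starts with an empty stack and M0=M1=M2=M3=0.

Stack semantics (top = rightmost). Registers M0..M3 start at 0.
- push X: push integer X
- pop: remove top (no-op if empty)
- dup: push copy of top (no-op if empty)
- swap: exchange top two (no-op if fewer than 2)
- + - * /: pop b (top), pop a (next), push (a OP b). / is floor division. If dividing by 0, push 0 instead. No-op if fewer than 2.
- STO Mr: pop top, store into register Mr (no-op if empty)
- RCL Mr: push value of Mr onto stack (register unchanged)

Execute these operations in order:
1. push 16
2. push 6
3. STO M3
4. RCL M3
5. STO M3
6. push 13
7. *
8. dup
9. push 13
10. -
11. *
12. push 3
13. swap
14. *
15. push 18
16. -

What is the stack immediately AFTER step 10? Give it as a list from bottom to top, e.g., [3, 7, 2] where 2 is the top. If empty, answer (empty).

After op 1 (push 16): stack=[16] mem=[0,0,0,0]
After op 2 (push 6): stack=[16,6] mem=[0,0,0,0]
After op 3 (STO M3): stack=[16] mem=[0,0,0,6]
After op 4 (RCL M3): stack=[16,6] mem=[0,0,0,6]
After op 5 (STO M3): stack=[16] mem=[0,0,0,6]
After op 6 (push 13): stack=[16,13] mem=[0,0,0,6]
After op 7 (*): stack=[208] mem=[0,0,0,6]
After op 8 (dup): stack=[208,208] mem=[0,0,0,6]
After op 9 (push 13): stack=[208,208,13] mem=[0,0,0,6]
After op 10 (-): stack=[208,195] mem=[0,0,0,6]

[208, 195]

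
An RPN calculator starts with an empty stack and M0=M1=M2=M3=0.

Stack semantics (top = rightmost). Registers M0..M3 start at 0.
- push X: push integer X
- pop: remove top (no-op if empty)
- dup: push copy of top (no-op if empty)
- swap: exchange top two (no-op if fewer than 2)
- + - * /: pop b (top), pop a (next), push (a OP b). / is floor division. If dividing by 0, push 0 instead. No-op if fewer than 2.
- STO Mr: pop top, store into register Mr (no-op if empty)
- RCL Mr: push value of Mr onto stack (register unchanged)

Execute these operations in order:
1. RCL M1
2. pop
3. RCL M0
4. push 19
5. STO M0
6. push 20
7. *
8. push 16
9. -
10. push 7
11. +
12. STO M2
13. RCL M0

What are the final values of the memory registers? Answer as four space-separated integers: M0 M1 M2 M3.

After op 1 (RCL M1): stack=[0] mem=[0,0,0,0]
After op 2 (pop): stack=[empty] mem=[0,0,0,0]
After op 3 (RCL M0): stack=[0] mem=[0,0,0,0]
After op 4 (push 19): stack=[0,19] mem=[0,0,0,0]
After op 5 (STO M0): stack=[0] mem=[19,0,0,0]
After op 6 (push 20): stack=[0,20] mem=[19,0,0,0]
After op 7 (*): stack=[0] mem=[19,0,0,0]
After op 8 (push 16): stack=[0,16] mem=[19,0,0,0]
After op 9 (-): stack=[-16] mem=[19,0,0,0]
After op 10 (push 7): stack=[-16,7] mem=[19,0,0,0]
After op 11 (+): stack=[-9] mem=[19,0,0,0]
After op 12 (STO M2): stack=[empty] mem=[19,0,-9,0]
After op 13 (RCL M0): stack=[19] mem=[19,0,-9,0]

Answer: 19 0 -9 0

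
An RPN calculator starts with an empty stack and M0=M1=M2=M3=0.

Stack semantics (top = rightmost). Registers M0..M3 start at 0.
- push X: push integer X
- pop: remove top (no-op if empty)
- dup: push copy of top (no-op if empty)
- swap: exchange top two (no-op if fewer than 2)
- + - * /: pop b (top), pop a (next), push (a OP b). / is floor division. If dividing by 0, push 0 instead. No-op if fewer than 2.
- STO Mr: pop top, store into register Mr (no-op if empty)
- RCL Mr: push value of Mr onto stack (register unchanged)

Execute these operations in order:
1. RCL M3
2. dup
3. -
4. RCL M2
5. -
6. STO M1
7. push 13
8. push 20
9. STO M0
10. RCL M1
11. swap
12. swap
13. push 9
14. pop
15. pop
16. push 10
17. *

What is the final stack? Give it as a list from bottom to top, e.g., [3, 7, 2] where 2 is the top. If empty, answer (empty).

Answer: [130]

Derivation:
After op 1 (RCL M3): stack=[0] mem=[0,0,0,0]
After op 2 (dup): stack=[0,0] mem=[0,0,0,0]
After op 3 (-): stack=[0] mem=[0,0,0,0]
After op 4 (RCL M2): stack=[0,0] mem=[0,0,0,0]
After op 5 (-): stack=[0] mem=[0,0,0,0]
After op 6 (STO M1): stack=[empty] mem=[0,0,0,0]
After op 7 (push 13): stack=[13] mem=[0,0,0,0]
After op 8 (push 20): stack=[13,20] mem=[0,0,0,0]
After op 9 (STO M0): stack=[13] mem=[20,0,0,0]
After op 10 (RCL M1): stack=[13,0] mem=[20,0,0,0]
After op 11 (swap): stack=[0,13] mem=[20,0,0,0]
After op 12 (swap): stack=[13,0] mem=[20,0,0,0]
After op 13 (push 9): stack=[13,0,9] mem=[20,0,0,0]
After op 14 (pop): stack=[13,0] mem=[20,0,0,0]
After op 15 (pop): stack=[13] mem=[20,0,0,0]
After op 16 (push 10): stack=[13,10] mem=[20,0,0,0]
After op 17 (*): stack=[130] mem=[20,0,0,0]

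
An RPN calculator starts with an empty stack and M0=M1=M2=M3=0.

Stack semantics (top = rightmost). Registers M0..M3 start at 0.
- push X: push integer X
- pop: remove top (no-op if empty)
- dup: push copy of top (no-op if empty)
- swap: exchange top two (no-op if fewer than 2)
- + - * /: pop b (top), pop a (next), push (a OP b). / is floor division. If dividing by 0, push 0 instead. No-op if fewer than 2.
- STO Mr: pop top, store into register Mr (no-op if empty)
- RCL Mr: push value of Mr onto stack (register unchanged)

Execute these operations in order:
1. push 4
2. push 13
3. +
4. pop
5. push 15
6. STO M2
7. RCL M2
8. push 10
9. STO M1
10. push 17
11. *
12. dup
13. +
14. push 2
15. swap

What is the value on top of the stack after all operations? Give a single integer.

After op 1 (push 4): stack=[4] mem=[0,0,0,0]
After op 2 (push 13): stack=[4,13] mem=[0,0,0,0]
After op 3 (+): stack=[17] mem=[0,0,0,0]
After op 4 (pop): stack=[empty] mem=[0,0,0,0]
After op 5 (push 15): stack=[15] mem=[0,0,0,0]
After op 6 (STO M2): stack=[empty] mem=[0,0,15,0]
After op 7 (RCL M2): stack=[15] mem=[0,0,15,0]
After op 8 (push 10): stack=[15,10] mem=[0,0,15,0]
After op 9 (STO M1): stack=[15] mem=[0,10,15,0]
After op 10 (push 17): stack=[15,17] mem=[0,10,15,0]
After op 11 (*): stack=[255] mem=[0,10,15,0]
After op 12 (dup): stack=[255,255] mem=[0,10,15,0]
After op 13 (+): stack=[510] mem=[0,10,15,0]
After op 14 (push 2): stack=[510,2] mem=[0,10,15,0]
After op 15 (swap): stack=[2,510] mem=[0,10,15,0]

Answer: 510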